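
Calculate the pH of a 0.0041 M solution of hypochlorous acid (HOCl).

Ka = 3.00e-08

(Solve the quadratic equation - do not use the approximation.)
pH = 4.96

x² + Ka×x - Ka×C = 0. Using quadratic formula: [H⁺] = 1.1076e-05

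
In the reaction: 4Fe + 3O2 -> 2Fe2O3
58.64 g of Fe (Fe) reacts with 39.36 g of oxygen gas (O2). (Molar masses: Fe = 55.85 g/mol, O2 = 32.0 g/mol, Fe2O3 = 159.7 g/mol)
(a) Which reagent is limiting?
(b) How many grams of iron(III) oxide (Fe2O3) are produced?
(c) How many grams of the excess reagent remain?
(a) Fe, (b) 83.84 g, (c) 14.16 g

Moles of Fe = 58.64 g ÷ 55.85 g/mol = 1.04996 mol
Moles of O2 = 39.36 g ÷ 32.0 g/mol = 1.23 mol
Moles ÷ coefficient: Fe: 1.04996/4 = 0.2625, O2: 1.23/3 = 0.41
(a) Fe has the smaller value, so Fe is the limiting reagent.
(b) Moles of Fe2O3 = 1.04996 mol Fe × (2/4) = 0.524978 mol; mass = 0.524978 mol × 159.7 g/mol = 83.84 g
(c) O2 consumed = 1.04996 × (3/4) = 0.787466 mol; remaining = 1.23 − 0.787466 = 0.442534 mol; mass = 0.442534 mol × 32.0 g/mol = 14.16 g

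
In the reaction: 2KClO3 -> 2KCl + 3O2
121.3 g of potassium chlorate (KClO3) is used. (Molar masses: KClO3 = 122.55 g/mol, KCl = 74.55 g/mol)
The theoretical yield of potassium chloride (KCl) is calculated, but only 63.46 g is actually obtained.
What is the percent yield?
Moles of KClO3 = 121.3 g ÷ 122.55 g/mol = 0.9898 mol
Mole ratio: 2 mol KCl / 2 mol KClO3
Moles of KCl = 0.9898 × (2/2) = 0.9898 mol
Theoretical yield = 0.9898 mol × 74.55 g/mol = 73.79 g
Actual yield = 63.46 g
Percent yield = (63.46 / 73.79) × 100% = 86.0%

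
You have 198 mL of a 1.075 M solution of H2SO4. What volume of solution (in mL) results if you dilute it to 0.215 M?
Using M₁V₁ = M₂V₂:
1.075 × 198 = 0.215 × V₂
V₂ = (1.075 × 198) / 0.215 = 990 mL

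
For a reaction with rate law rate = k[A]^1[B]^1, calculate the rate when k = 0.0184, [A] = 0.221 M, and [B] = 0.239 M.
0.0009719 M/s

rate = k·[A]^1·[B]^1 = 0.0184·(0.221)^1·(0.239)^1 = 0.0184·0.221·0.239 = 0.0009719 M/s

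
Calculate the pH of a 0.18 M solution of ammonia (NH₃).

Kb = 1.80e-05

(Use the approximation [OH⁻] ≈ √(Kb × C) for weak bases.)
pH = 11.26

[OH⁻] = √(Kb × C) = √(1.80e-05 × 0.18) = 1.8000e-03. pOH = 2.74, pH = 14 - pOH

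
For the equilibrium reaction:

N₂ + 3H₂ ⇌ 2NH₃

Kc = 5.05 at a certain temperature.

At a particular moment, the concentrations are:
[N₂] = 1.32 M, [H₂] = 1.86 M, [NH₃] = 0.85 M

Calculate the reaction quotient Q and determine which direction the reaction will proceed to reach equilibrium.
Q = 0.085, Q < K, reaction proceeds forward (toward products)

Q = ([NH₃]^2) / ([N₂] × [H₂]^3)
  = ((0.85)^2) / ((1.32)·(1.86)^3) = 0.7225/8.494 = 0.08506
Since Q = 0.08506 < Kc = 5.05, the reaction proceeds forward (toward products) to reach equilibrium.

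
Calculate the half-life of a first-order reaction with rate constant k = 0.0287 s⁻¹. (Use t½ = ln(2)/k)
24.15 s

t½ = ln(2)/k = 0.6931/0.0287 = 24.15 s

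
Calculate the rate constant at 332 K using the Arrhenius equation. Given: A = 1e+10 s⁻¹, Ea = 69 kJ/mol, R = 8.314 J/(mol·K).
1.39e-01 s⁻¹

k = A·exp(-Ea/(R·T)) = 1e+10·exp(-69000/(8.314·332)) = 1e+10·exp(-24.9978) = 1e+10·1.3919e-11 = 1.39e-01 s⁻¹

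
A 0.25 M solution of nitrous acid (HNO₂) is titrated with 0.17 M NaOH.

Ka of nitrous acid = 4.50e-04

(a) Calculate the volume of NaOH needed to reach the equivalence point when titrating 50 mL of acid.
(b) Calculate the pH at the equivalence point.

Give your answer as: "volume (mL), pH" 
V = 73.5 mL, pH = 8.18

(a) At equivalence: moles acid = moles base.
moles acid = 0.25 × 0.05 = 0.0125 mol; V_NaOH = 0.0125/0.17 = 0.07353 L = 73.5 mL.
(b) At equivalence, all acid → conjugate base A⁻ at [A⁻] = 0.0125/0.1235 = 0.1012 M.
Kb = Kw/Ka = 1.0e-14/4.50e-04 = 2.222e-11; [OH⁻] = √(Kb·[A⁻]) = 1.500e-06; pOH = 5.82; pH = 14 − pOH = 8.18.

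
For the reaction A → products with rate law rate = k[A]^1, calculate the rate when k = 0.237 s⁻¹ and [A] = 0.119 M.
0.0282 M/s

rate = k·[A]^1 = 0.237·(0.119)^1 = 0.237·0.119 = 0.0282 M/s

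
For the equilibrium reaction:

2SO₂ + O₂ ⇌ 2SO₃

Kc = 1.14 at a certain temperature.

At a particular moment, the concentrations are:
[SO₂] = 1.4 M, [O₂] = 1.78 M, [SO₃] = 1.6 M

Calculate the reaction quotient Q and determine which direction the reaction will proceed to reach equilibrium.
Q = 0.734, Q < K, reaction proceeds forward (toward products)

Q = ([SO₃]^2) / ([SO₂]^2 × [O₂])
  = ((1.6)^2) / ((1.4)^2·(1.78)) = 2.56/3.4888 = 0.7338
Since Q = 0.7338 < Kc = 1.14, the reaction proceeds forward (toward products) to reach equilibrium.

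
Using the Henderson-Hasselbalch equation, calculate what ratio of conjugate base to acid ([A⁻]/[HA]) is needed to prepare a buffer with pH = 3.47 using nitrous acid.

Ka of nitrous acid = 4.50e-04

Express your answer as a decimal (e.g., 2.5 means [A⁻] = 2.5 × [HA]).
[A⁻]/[HA] = 1.328

pKa = −log(4.50e-04) = 3.3468. pH = pKa + log([A⁻]/[HA]). 3.47 = 3.3468 + log(ratio). log(ratio) = 3.47 − 3.3468 = 0.1232. ratio = 10^(0.1232) = 1.328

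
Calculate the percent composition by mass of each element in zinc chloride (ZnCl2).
Zn: 47.97%, Cl: 52.03%

Molar mass of ZnCl2 = 136.28 g/mol
% Zn = (1 × 65.38) / 136.28 × 100% = 65.38 / 136.28 × 100% = 47.97%
% Cl = (2 × 35.45) / 136.28 × 100% = 70.9 / 136.28 × 100% = 52.03%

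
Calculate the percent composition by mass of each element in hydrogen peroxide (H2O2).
H: 5.93%, O: 94.06%

Molar mass of H2O2 = 34.02 g/mol
% H = (2 × 1.008) / 34.02 × 100% = 2.016 / 34.02 × 100% = 5.93%
% O = (2 × 16.0) / 34.02 × 100% = 32 / 34.02 × 100% = 94.06%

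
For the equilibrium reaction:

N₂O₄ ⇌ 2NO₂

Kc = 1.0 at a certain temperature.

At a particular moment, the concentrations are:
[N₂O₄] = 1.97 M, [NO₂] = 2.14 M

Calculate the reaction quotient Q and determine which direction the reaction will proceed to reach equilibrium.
Q = 2.325, Q > K, reaction proceeds reverse (toward reactants)

Q = ([NO₂]^2) / ([N₂O₄])
  = ((2.14)^2) / ((1.97)) = 4.5796/1.97 = 2.325
Since Q = 2.325 > Kc = 1.0, the reaction proceeds reverse (toward reactants) to reach equilibrium.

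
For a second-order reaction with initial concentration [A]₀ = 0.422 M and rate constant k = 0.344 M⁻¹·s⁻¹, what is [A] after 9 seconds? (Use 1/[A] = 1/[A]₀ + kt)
0.1830 M

1/[A] = 1/[A]₀ + k·t = 1/0.422 + (0.344)·(9) = 2.3697 + 3.0960 = 5.4657
[A] = 1/5.4657 = 0.1830 M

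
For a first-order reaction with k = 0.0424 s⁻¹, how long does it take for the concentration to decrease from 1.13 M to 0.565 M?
16.35 s

From ln[A] = ln[A]₀ - k·t: t = ln([A]₀/[A])/k = ln(1.13/0.565)/0.0424 = ln(2.0000)/0.0424 = 0.6931/0.0424 = 16.35 s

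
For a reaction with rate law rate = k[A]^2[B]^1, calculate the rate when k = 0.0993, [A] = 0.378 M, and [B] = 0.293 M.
0.004157 M/s

rate = k·[A]^2·[B]^1 = 0.0993·(0.378)^2·(0.293)^1 = 0.0993·0.142884·0.293 = 0.004157 M/s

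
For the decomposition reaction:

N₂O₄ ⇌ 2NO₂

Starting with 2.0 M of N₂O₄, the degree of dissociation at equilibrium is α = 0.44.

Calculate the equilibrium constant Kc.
K_c = 2.7657

x = α·[A]₀ = 0.44 × 2.0 = 0.88 M dissociated.
At eq: [N₂O₄] = 2.0 − 0.88 = 1.12 M; [NO₂] = 2x = 1.76 M.
Kc = [NO₂]²/[N₂O₄] = (1.76)²/1.12 = 2.766.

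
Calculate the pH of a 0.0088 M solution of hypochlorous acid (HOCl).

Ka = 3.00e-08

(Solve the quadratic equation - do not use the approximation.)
pH = 4.79

x² + Ka×x - Ka×C = 0. Using quadratic formula: [H⁺] = 1.6233e-05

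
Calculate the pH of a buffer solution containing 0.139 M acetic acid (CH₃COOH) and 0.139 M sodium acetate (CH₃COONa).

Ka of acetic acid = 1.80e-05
pH = 4.74

pKa = -log(1.80e-05) = 4.74. pH = pKa + log([A⁻]/[HA]) = 4.74 + log(0.139/0.139)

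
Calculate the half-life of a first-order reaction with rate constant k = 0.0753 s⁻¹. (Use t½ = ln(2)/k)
9.21 s

t½ = ln(2)/k = 0.6931/0.0753 = 9.21 s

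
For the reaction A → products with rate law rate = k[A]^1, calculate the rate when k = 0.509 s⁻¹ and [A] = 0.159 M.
0.08093 M/s

rate = k·[A]^1 = 0.509·(0.159)^1 = 0.509·0.159 = 0.08093 M/s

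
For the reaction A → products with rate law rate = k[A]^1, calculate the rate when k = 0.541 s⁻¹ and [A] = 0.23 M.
0.1244 M/s

rate = k·[A]^1 = 0.541·(0.23)^1 = 0.541·0.23 = 0.1244 M/s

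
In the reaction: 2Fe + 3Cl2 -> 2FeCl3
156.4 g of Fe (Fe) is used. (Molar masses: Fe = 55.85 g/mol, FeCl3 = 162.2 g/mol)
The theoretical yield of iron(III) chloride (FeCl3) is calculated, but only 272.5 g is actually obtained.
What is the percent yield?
Moles of Fe = 156.4 g ÷ 55.85 g/mol = 2.80036 mol
Mole ratio: 2 mol FeCl3 / 2 mol Fe
Moles of FeCl3 = 2.80036 × (2/2) = 2.80036 mol
Theoretical yield = 2.80036 mol × 162.2 g/mol = 454.22 g
Actual yield = 272.5 g
Percent yield = (272.5 / 454.22) × 100% = 60.0%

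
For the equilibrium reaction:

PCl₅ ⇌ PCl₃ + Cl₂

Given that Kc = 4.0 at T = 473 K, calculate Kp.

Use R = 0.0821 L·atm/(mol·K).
K_p = 155.3332

Δn = (moles gaseous products) − (moles gaseous reactants) = 1
T = 473 K; RT = 0.0821 × 473 = 38.8333
Kp = Kc·(RT)^Δn = 4.0 × (38.8333)^1 = 4.0 × 38.8333 = 155.3332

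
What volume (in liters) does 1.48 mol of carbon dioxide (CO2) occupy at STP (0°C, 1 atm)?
At STP, 1 mol of gas occupies 22.4 L
Volume = 1.48 mol × 22.4 L/mol = 33.15 L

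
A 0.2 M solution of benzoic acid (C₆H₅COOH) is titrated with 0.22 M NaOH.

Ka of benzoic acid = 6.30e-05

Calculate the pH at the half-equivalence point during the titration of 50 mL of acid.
pH = pKa = 4.20

At the half-equivalence point, [HA] = [A⁻], so by Henderson–Hasselbalch pH = pKa + log(1) = pKa.
pKa = −log(6.30e-05) = 4.20.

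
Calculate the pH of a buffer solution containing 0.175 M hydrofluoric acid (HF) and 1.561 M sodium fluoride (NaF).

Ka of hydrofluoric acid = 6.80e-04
pH = 4.12

pKa = -log(6.80e-04) = 3.17. pH = pKa + log([A⁻]/[HA]) = 3.17 + log(1.561/0.175)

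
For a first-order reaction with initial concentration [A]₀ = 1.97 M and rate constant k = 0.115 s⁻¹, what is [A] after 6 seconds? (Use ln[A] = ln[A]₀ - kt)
0.9881 M

ln[A] = ln[A]₀ - k·t = ln(1.97) - (0.115)·(6) = 0.6780 - 0.6900 = -0.0120
[A] = e^(-0.0120) = 0.9881 M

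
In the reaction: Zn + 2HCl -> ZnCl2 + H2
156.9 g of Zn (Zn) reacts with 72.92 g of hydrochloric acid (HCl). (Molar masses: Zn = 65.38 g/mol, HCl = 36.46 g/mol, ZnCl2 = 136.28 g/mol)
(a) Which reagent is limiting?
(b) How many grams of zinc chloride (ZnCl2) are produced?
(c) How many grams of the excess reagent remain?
(a) HCl, (b) 136.3 g, (c) 91.52 g

Moles of Zn = 156.9 g ÷ 65.38 g/mol = 2.39982 mol
Moles of HCl = 72.92 g ÷ 36.46 g/mol = 2 mol
Moles ÷ coefficient: Zn: 2.39982/1 = 2.4, HCl: 2/2 = 1
(a) HCl has the smaller value, so HCl is the limiting reagent.
(b) Moles of ZnCl2 = 2 mol HCl × (1/2) = 1 mol; mass = 1 mol × 136.28 g/mol = 136.3 g
(c) Zn consumed = 2 × (1/2) = 1 mol; remaining = 2.39982 − 1 = 1.39982 mol; mass = 1.39982 mol × 65.38 g/mol = 91.52 g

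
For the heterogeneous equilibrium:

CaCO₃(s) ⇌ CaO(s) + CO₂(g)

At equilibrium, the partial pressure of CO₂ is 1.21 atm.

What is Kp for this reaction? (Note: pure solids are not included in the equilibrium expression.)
K_p = 1.21

Solids (CaCO₃, CaO) have activity 1 and are excluded.
Kp = P(CO₂) = 1.21.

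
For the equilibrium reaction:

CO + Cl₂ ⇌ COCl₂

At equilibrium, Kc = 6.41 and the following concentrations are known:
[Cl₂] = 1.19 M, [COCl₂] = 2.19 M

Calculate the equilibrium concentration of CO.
[CO] = 0.2871 M

Kc = ([COCl₂]) / ([CO] × [Cl₂]) = 6.41
[CO]^1 = (product terms)/(Kc · other reactant terms) = 2.19 / (6.41 · 1.19) = 0.2871
[CO] = 0.2871 M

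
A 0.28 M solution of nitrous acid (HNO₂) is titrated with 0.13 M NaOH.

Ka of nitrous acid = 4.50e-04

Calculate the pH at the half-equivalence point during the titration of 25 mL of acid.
pH = pKa = 3.35

At the half-equivalence point, [HA] = [A⁻], so by Henderson–Hasselbalch pH = pKa + log(1) = pKa.
pKa = −log(4.50e-04) = 3.35.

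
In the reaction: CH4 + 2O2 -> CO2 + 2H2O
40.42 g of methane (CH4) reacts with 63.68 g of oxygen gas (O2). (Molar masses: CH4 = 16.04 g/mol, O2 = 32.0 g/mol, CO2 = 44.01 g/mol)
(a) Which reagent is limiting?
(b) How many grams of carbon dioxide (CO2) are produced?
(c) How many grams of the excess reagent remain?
(a) O2, (b) 43.79 g, (c) 24.46 g

Moles of CH4 = 40.42 g ÷ 16.04 g/mol = 2.51995 mol
Moles of O2 = 63.68 g ÷ 32.0 g/mol = 1.99 mol
Moles ÷ coefficient: CH4: 2.51995/1 = 2.52, O2: 1.99/2 = 0.995
(a) O2 has the smaller value, so O2 is the limiting reagent.
(b) Moles of CO2 = 1.99 mol O2 × (1/2) = 0.995 mol; mass = 0.995 mol × 44.01 g/mol = 43.79 g
(c) CH4 consumed = 1.99 × (1/2) = 0.995 mol; remaining = 2.51995 − 0.995 = 1.52495 mol; mass = 1.52495 mol × 16.04 g/mol = 24.46 g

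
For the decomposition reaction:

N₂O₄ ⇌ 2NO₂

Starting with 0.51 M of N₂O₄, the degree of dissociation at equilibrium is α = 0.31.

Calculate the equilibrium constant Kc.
K_c = 0.2841

x = α·[A]₀ = 0.31 × 0.51 = 0.1581 M dissociated.
At eq: [N₂O₄] = 0.51 − 0.1581 = 0.3519 M; [NO₂] = 2x = 0.3162 M.
Kc = [NO₂]²/[N₂O₄] = (0.3162)²/0.3519 = 0.2841.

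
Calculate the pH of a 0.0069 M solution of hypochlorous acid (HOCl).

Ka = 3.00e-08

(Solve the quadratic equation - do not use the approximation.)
pH = 4.84

x² + Ka×x - Ka×C = 0. Using quadratic formula: [H⁺] = 1.4373e-05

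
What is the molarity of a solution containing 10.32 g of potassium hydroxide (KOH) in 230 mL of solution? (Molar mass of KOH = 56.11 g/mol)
Moles of KOH = 10.32 g ÷ 56.11 g/mol = 0.183924 mol
Volume = 230 mL = 0.23 L
Molarity = 0.183924 mol ÷ 0.23 L = 0.7997 M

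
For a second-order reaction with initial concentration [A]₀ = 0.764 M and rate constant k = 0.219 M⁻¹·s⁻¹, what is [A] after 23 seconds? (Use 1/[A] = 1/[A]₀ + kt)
0.1576 M

1/[A] = 1/[A]₀ + k·t = 1/0.764 + (0.219)·(23) = 1.3089 + 5.0370 = 6.3459
[A] = 1/6.3459 = 0.1576 M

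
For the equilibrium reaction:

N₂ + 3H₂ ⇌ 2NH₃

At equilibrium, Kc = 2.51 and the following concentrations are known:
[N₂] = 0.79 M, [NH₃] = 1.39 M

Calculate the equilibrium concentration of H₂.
[H₂] = 0.9914 M

Kc = ([NH₃]^2) / ([N₂] × [H₂]^3) = 2.51
[H₂]^3 = (product terms)/(Kc · other reactant terms) = 1.9321 / (2.51 · 0.79) = 0.97438
[H₂] = (0.97438)^(1/3) = 0.9914 M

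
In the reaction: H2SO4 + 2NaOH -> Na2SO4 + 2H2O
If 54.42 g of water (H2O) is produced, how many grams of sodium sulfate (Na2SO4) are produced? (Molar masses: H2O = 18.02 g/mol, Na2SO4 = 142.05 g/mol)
Moles of H2O = 54.42 g ÷ 18.02 g/mol = 3.01998 mol
Mole ratio: 1 mol Na2SO4 / 2 mol H2O
Moles of Na2SO4 = 3.01998 × (1/2) = 1.50999 mol
Mass of Na2SO4 = 1.50999 mol × 142.05 g/mol = 214.5 g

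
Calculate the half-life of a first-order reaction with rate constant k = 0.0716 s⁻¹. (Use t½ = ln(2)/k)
9.68 s

t½ = ln(2)/k = 0.6931/0.0716 = 9.68 s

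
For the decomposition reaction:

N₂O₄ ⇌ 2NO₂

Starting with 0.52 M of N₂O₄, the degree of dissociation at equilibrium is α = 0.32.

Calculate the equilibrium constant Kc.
K_c = 0.3132

x = α·[A]₀ = 0.32 × 0.52 = 0.1664 M dissociated.
At eq: [N₂O₄] = 0.52 − 0.1664 = 0.3536 M; [NO₂] = 2x = 0.3328 M.
Kc = [NO₂]²/[N₂O₄] = (0.3328)²/0.3536 = 0.3132.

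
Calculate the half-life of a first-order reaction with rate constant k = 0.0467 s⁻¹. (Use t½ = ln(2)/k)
14.84 s

t½ = ln(2)/k = 0.6931/0.0467 = 14.84 s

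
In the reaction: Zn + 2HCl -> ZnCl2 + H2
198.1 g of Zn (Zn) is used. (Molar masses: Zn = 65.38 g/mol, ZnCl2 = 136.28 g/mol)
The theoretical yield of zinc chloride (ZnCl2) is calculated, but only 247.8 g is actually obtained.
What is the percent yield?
Moles of Zn = 198.1 g ÷ 65.38 g/mol = 3.02998 mol
Mole ratio: 1 mol ZnCl2 / 1 mol Zn
Moles of ZnCl2 = 3.02998 × (1/1) = 3.02998 mol
Theoretical yield = 3.02998 mol × 136.28 g/mol = 412.93 g
Actual yield = 247.8 g
Percent yield = (247.8 / 412.93) × 100% = 60.0%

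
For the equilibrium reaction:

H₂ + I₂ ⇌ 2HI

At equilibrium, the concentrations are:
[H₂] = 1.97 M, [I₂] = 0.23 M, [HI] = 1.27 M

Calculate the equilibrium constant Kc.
K_c = 3.5597

Kc = ([HI]^2) / ([H₂] × [I₂])
   = ((1.27)^2) / ((1.97)·(0.23))
   = 1.6129 / 0.4531 = 3.5597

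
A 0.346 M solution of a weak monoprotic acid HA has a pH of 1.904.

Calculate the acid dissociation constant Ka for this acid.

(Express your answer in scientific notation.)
K_a = 4.67e-04

[H⁺] = 10^(−pH) = 10^(−1.904) = 1.247e-02 M. For HA ⇌ H⁺ + A⁻, Ka = x²/(C − x) = (1.247e-02)²/(0.346 − 1.247e-02) = 4.67e-04.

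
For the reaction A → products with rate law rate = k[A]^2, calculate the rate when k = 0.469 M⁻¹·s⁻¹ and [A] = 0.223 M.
0.02332 M/s

rate = k·[A]^2 = 0.469·(0.223)^2 = 0.469·0.049729 = 0.02332 M/s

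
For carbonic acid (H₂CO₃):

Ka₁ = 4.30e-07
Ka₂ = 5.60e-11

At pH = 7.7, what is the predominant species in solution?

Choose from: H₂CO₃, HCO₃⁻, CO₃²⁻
HCO₃⁻

pKa1 = 6.37, pKa2 = 10.25. Each pKa is the crossover between adjacent species; pH = 7.7 lies in the region where HCO₃⁻ predominates.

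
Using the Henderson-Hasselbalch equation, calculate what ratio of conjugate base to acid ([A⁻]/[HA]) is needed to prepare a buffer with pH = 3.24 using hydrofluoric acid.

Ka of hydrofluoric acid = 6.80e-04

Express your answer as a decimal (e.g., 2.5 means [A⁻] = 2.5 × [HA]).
[A⁻]/[HA] = 1.182

pKa = −log(6.80e-04) = 3.1675. pH = pKa + log([A⁻]/[HA]). 3.24 = 3.1675 + log(ratio). log(ratio) = 3.24 − 3.1675 = 0.0725. ratio = 10^(0.0725) = 1.182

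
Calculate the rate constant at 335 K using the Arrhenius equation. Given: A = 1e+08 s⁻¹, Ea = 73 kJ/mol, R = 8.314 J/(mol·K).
4.14e-04 s⁻¹

k = A·exp(-Ea/(R·T)) = 1e+08·exp(-73000/(8.314·335)) = 1e+08·exp(-26.2101) = 1e+08·4.1411e-12 = 4.14e-04 s⁻¹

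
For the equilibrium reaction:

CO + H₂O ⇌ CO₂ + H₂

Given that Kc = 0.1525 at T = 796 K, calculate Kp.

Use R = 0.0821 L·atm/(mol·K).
K_p = 0.1525

Δn = (moles gaseous products) − (moles gaseous reactants) = 0
T = 796 K; RT = 0.0821 × 796 = 65.3516
Kp = Kc·(RT)^Δn = 0.1525 × (65.3516)^0 = 0.1525 × 1 = 0.1525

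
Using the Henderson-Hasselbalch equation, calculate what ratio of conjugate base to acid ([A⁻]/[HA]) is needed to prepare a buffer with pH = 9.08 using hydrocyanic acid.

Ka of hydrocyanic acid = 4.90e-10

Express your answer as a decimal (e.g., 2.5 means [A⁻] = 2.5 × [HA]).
[A⁻]/[HA] = 0.589

pKa = −log(4.90e-10) = 9.3098. pH = pKa + log([A⁻]/[HA]). 9.08 = 9.3098 + log(ratio). log(ratio) = 9.08 − 9.3098 = -0.2298. ratio = 10^(-0.2298) = 0.589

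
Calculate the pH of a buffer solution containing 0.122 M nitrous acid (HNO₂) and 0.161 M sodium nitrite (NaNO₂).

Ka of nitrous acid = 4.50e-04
pH = 3.47

pKa = -log(4.50e-04) = 3.35. pH = pKa + log([A⁻]/[HA]) = 3.35 + log(0.161/0.122)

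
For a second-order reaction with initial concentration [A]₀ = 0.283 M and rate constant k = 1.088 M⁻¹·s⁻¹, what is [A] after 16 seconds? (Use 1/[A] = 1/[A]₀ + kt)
0.0478 M

1/[A] = 1/[A]₀ + k·t = 1/0.283 + (1.088)·(16) = 3.5336 + 17.4080 = 20.9416
[A] = 1/20.9416 = 0.0478 M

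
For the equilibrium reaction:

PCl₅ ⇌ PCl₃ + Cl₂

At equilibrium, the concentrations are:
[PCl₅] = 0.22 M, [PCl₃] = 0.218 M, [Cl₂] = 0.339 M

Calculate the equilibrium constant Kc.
K_c = 0.3359

Kc = ([PCl₃] × [Cl₂]) / ([PCl₅])
   = ((0.218)·(0.339)) / ((0.22))
   = 0.073902 / 0.22 = 0.3359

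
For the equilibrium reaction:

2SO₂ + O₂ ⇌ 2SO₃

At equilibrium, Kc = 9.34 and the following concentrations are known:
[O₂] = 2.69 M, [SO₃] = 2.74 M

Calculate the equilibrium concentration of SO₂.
[SO₂] = 0.5466 M

Kc = ([SO₃]^2) / ([SO₂]^2 × [O₂]) = 9.34
[SO₂]^2 = (product terms)/(Kc · other reactant terms) = 7.5076 / (9.34 · 2.69) = 0.29881
[SO₂] = (0.29881)^(1/2) = 0.5466 M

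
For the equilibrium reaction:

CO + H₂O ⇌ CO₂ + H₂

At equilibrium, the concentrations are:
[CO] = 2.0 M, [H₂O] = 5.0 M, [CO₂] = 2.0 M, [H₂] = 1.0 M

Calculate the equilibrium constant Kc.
K_c = 0.2000

Kc = ([CO₂] × [H₂]) / ([CO] × [H₂O])
   = ((2.0)·(1.0)) / ((2.0)·(5.0))
   = 2 / 10 = 0.2000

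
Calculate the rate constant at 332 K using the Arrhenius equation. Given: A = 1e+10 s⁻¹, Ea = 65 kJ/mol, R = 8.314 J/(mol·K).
5.93e-01 s⁻¹

k = A·exp(-Ea/(R·T)) = 1e+10·exp(-65000/(8.314·332)) = 1e+10·exp(-23.5486) = 1e+10·5.9288e-11 = 5.93e-01 s⁻¹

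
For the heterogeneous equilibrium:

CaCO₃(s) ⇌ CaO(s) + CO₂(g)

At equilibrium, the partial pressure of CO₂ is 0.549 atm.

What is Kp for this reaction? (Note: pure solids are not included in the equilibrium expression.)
K_p = 0.549

Solids (CaCO₃, CaO) have activity 1 and are excluded.
Kp = P(CO₂) = 0.549.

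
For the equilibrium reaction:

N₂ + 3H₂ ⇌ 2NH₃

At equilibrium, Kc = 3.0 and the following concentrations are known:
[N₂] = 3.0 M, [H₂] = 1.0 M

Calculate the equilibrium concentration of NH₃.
[NH₃] = 3.0000 M

Kc = ([NH₃]^2) / ([N₂] × [H₂]^3) = 3.0
[NH₃]^2 = Kc · (reactant terms)/(other product terms) = 3.0 · 3 / 1 = 9
[NH₃] = (9)^(1/2) = 3.0000 M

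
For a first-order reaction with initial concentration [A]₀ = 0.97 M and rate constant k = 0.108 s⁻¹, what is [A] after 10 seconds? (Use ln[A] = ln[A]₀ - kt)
0.3294 M

ln[A] = ln[A]₀ - k·t = ln(0.97) - (0.108)·(10) = -0.0305 - 1.0800 = -1.1105
[A] = e^(-1.1105) = 0.3294 M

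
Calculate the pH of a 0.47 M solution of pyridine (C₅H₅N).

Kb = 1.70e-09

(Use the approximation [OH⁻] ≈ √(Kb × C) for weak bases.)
pH = 9.45

[OH⁻] = √(Kb × C) = √(1.70e-09 × 0.47) = 2.8267e-05. pOH = 4.55, pH = 14 - pOH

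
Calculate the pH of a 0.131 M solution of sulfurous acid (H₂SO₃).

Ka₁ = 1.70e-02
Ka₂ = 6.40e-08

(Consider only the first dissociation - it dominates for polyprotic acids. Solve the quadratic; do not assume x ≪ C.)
pH = 1.40

x² + Ka₁·x − Ka₁·C = 0 with Ka₁ = 1.70e-02, C = 0.131.
x = (−Ka₁ + √(Ka₁² + 4·Ka₁·C))/2 = 3.9450e-02 M, so pH = 1.40.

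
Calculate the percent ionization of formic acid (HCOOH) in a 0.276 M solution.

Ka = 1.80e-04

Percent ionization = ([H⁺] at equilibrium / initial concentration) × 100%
Percent ionization = 2.52%

Let x = [H⁺]. Ka = x²/(C - x) ⇒ x² + (1.80e-04)x - (1.80e-04)(0.276) = 0. x = 6.9590e-03. Percent = (6.9590e-03/0.276) × 100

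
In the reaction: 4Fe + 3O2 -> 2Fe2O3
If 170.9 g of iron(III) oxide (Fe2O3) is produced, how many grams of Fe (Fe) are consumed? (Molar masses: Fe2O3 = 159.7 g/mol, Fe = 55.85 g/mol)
Moles of Fe2O3 = 170.9 g ÷ 159.7 g/mol = 1.07013 mol
Mole ratio: 4 mol Fe / 2 mol Fe2O3
Moles of Fe = 1.07013 × (4/2) = 2.14026 mol
Mass of Fe = 2.14026 mol × 55.85 g/mol = 119.5 g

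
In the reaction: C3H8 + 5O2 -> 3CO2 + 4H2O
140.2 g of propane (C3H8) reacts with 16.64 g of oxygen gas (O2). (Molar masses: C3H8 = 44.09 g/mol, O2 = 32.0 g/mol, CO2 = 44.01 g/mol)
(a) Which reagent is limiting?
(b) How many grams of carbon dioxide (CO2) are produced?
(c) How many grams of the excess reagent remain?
(a) O2, (b) 13.73 g, (c) 135.6 g

Moles of C3H8 = 140.2 g ÷ 44.09 g/mol = 3.17986 mol
Moles of O2 = 16.64 g ÷ 32.0 g/mol = 0.52 mol
Moles ÷ coefficient: C3H8: 3.17986/1 = 3.18, O2: 0.52/5 = 0.104
(a) O2 has the smaller value, so O2 is the limiting reagent.
(b) Moles of CO2 = 0.52 mol O2 × (3/5) = 0.312 mol; mass = 0.312 mol × 44.01 g/mol = 13.73 g
(c) C3H8 consumed = 0.52 × (1/5) = 0.104 mol; remaining = 3.17986 − 0.104 = 3.07586 mol; mass = 3.07586 mol × 44.09 g/mol = 135.6 g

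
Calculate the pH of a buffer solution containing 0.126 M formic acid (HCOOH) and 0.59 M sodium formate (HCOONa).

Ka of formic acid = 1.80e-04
pH = 4.42

pKa = -log(1.80e-04) = 3.74. pH = pKa + log([A⁻]/[HA]) = 3.74 + log(0.59/0.126)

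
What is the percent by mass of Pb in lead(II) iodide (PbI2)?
Mass of Pb in formula = 207.2 × 1 = 207.2 g/mol
Molar mass = 461.0 g/mol
% Pb = (207.2/461.0) × 100% = 44.95%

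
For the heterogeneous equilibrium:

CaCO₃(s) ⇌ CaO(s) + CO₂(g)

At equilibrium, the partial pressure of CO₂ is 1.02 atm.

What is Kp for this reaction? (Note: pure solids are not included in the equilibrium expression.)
K_p = 1.02

Solids (CaCO₃, CaO) have activity 1 and are excluded.
Kp = P(CO₂) = 1.02.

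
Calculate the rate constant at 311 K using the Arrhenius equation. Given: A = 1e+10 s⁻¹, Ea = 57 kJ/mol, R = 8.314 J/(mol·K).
2.67e+00 s⁻¹

k = A·exp(-Ea/(R·T)) = 1e+10·exp(-57000/(8.314·311)) = 1e+10·exp(-22.0447) = 1e+10·2.6675e-10 = 2.67e+00 s⁻¹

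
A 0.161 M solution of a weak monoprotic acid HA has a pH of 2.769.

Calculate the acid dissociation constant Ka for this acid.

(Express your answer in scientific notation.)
K_a = 1.82e-05

[H⁺] = 10^(−pH) = 10^(−2.769) = 1.702e-03 M. For HA ⇌ H⁺ + A⁻, Ka = x²/(C − x) = (1.702e-03)²/(0.161 − 1.702e-03) = 1.82e-05.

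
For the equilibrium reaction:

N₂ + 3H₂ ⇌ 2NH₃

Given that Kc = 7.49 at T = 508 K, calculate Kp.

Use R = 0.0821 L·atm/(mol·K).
K_p = 0.0043

Δn = (moles gaseous products) − (moles gaseous reactants) = -2
T = 508 K; RT = 0.0821 × 508 = 41.7068
Kp = Kc·(RT)^Δn = 7.49 × (41.7068)^-2 = 7.49 × 0.000574892 = 0.0043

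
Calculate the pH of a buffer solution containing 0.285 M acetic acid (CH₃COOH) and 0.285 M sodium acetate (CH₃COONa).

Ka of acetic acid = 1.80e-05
pH = 4.74

pKa = -log(1.80e-05) = 4.74. pH = pKa + log([A⁻]/[HA]) = 4.74 + log(0.285/0.285)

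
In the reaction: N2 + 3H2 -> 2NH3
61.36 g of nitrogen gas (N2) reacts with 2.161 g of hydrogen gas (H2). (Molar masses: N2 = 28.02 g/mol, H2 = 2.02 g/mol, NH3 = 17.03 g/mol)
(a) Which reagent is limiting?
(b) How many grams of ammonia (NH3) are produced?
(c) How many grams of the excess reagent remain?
(a) H2, (b) 12.15 g, (c) 51.37 g

Moles of N2 = 61.36 g ÷ 28.02 g/mol = 2.18986 mol
Moles of H2 = 2.161 g ÷ 2.02 g/mol = 1.0698 mol
Moles ÷ coefficient: N2: 2.18986/1 = 2.19, H2: 1.0698/3 = 0.3566
(a) H2 has the smaller value, so H2 is the limiting reagent.
(b) Moles of NH3 = 1.0698 mol H2 × (2/3) = 0.713201 mol; mass = 0.713201 mol × 17.03 g/mol = 12.15 g
(c) N2 consumed = 1.0698 × (1/3) = 0.356601 mol; remaining = 2.18986 − 0.356601 = 1.83326 mol; mass = 1.83326 mol × 28.02 g/mol = 51.37 g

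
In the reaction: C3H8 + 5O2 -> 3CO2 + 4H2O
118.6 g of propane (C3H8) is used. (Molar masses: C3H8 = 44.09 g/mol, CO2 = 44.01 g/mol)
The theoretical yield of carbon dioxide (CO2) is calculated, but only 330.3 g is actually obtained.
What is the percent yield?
Moles of C3H8 = 118.6 g ÷ 44.09 g/mol = 2.68995 mol
Mole ratio: 3 mol CO2 / 1 mol C3H8
Moles of CO2 = 2.68995 × (3/1) = 8.06986 mol
Theoretical yield = 8.06986 mol × 44.01 g/mol = 355.15 g
Actual yield = 330.3 g
Percent yield = (330.3 / 355.15) × 100% = 93.0%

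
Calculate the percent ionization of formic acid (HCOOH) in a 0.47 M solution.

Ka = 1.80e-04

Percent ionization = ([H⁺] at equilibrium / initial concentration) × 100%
Percent ionization = 1.94%

Let x = [H⁺]. Ka = x²/(C - x) ⇒ x² + (1.80e-04)x - (1.80e-04)(0.47) = 0. x = 9.1083e-03. Percent = (9.1083e-03/0.47) × 100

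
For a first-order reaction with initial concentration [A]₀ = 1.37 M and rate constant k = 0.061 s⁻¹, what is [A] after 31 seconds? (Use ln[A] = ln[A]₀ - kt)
0.2068 M

ln[A] = ln[A]₀ - k·t = ln(1.37) - (0.061)·(31) = 0.3148 - 1.8910 = -1.5762
[A] = e^(-1.5762) = 0.2068 M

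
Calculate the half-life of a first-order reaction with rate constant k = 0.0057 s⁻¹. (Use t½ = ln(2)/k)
121.60 s

t½ = ln(2)/k = 0.6931/0.0057 = 121.60 s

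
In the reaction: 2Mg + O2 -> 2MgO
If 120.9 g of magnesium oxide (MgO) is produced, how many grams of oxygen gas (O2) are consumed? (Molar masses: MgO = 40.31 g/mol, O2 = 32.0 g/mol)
Moles of MgO = 120.9 g ÷ 40.31 g/mol = 2.99926 mol
Mole ratio: 1 mol O2 / 2 mol MgO
Moles of O2 = 2.99926 × (1/2) = 1.49963 mol
Mass of O2 = 1.49963 mol × 32.0 g/mol = 47.99 g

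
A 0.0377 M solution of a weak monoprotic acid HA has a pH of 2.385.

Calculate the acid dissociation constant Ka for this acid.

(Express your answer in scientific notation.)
K_a = 5.06e-04

[H⁺] = 10^(−pH) = 10^(−2.385) = 4.121e-03 M. For HA ⇌ H⁺ + A⁻, Ka = x²/(C − x) = (4.121e-03)²/(0.0377 − 4.121e-03) = 5.06e-04.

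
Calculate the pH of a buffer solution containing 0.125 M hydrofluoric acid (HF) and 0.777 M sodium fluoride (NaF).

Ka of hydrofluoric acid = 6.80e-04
pH = 3.96

pKa = -log(6.80e-04) = 3.17. pH = pKa + log([A⁻]/[HA]) = 3.17 + log(0.777/0.125)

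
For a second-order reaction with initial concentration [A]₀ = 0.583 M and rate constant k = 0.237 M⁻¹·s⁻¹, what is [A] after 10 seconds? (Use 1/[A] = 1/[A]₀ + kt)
0.2448 M

1/[A] = 1/[A]₀ + k·t = 1/0.583 + (0.237)·(10) = 1.7153 + 2.3700 = 4.0853
[A] = 1/4.0853 = 0.2448 M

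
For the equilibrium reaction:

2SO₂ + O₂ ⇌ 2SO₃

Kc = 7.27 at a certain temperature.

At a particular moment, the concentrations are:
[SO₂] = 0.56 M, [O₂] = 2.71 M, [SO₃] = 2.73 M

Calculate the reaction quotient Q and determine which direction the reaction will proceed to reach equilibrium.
Q = 8.770, Q > K, reaction proceeds reverse (toward reactants)

Q = ([SO₃]^2) / ([SO₂]^2 × [O₂])
  = ((2.73)^2) / ((0.56)^2·(2.71)) = 7.4529/0.84986 = 8.77
Since Q = 8.77 > Kc = 7.27, the reaction proceeds reverse (toward reactants) to reach equilibrium.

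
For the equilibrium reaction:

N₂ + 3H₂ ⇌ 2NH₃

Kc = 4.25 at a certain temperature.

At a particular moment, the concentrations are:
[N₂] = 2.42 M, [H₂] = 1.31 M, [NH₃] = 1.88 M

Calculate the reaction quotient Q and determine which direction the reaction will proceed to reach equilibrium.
Q = 0.650, Q < K, reaction proceeds forward (toward products)

Q = ([NH₃]^2) / ([N₂] × [H₂]^3)
  = ((1.88)^2) / ((2.42)·(1.31)^3) = 3.5344/5.4404 = 0.6497
Since Q = 0.6497 < Kc = 4.25, the reaction proceeds forward (toward products) to reach equilibrium.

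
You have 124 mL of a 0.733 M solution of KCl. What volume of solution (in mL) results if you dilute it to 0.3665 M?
Using M₁V₁ = M₂V₂:
0.733 × 124 = 0.3665 × V₂
V₂ = (0.733 × 124) / 0.3665 = 248 mL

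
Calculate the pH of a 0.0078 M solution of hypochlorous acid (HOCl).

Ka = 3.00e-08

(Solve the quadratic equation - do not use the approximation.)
pH = 4.82

x² + Ka×x - Ka×C = 0. Using quadratic formula: [H⁺] = 1.5282e-05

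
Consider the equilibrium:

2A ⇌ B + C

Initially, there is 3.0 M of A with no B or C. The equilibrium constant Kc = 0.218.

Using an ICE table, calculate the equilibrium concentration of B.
[B] = 0.724 M

ICE: [A] = 3.0 − 2x, [B] = [C] = x.
Kc = x²/(3.0 − 2x)² = 0.218 ⇒ √Kc = x/(3.0 − 2x).
x = √0.218·3.0/(1 + 2√0.218) = 0.4669·3.0/1.9338 = 0.72433.
[B] = x = 0.724 M.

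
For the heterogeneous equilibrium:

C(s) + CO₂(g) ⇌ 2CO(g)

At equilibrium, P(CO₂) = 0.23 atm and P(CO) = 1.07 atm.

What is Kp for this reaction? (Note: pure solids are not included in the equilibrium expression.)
K_p = 4.978

Solid C is excluded.
Kp = P(CO)²/P(CO₂) = (1.07)²/0.23 = 1.145/0.23 = 4.978.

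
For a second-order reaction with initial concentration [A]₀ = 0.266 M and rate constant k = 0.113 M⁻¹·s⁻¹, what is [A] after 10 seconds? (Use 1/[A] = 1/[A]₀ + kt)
0.2045 M

1/[A] = 1/[A]₀ + k·t = 1/0.266 + (0.113)·(10) = 3.7594 + 1.1300 = 4.8894
[A] = 1/4.8894 = 0.2045 M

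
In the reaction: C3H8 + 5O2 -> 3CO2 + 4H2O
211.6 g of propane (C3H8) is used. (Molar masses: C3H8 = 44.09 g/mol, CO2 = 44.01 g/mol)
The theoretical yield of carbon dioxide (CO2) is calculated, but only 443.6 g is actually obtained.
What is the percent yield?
Moles of C3H8 = 211.6 g ÷ 44.09 g/mol = 4.79927 mol
Mole ratio: 3 mol CO2 / 1 mol C3H8
Moles of CO2 = 4.79927 × (3/1) = 14.3978 mol
Theoretical yield = 14.3978 mol × 44.01 g/mol = 633.65 g
Actual yield = 443.6 g
Percent yield = (443.6 / 633.65) × 100% = 70.0%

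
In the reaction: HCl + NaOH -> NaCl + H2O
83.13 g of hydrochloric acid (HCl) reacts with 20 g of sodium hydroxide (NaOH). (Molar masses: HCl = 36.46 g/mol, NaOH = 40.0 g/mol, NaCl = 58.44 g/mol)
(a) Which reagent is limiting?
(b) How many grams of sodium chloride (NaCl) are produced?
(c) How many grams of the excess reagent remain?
(a) NaOH, (b) 29.22 g, (c) 64.9 g

Moles of HCl = 83.13 g ÷ 36.46 g/mol = 2.28003 mol
Moles of NaOH = 20 g ÷ 40.0 g/mol = 0.5 mol
Moles ÷ coefficient: HCl: 2.28003/1 = 2.28, NaOH: 0.5/1 = 0.5
(a) NaOH has the smaller value, so NaOH is the limiting reagent.
(b) Moles of NaCl = 0.5 mol NaOH × (1/1) = 0.5 mol; mass = 0.5 mol × 58.44 g/mol = 29.22 g
(c) HCl consumed = 0.5 × (1/1) = 0.5 mol; remaining = 2.28003 − 0.5 = 1.78003 mol; mass = 1.78003 mol × 36.46 g/mol = 64.9 g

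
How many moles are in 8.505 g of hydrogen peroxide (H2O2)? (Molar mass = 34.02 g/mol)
Moles = 8.505 g ÷ 34.02 g/mol = 0.25 mol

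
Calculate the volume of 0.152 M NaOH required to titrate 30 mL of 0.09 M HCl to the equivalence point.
V_{base} = 17.8 mL

At equivalence: moles acid = moles base.
moles HCl = 0.09 M × 0.03 L = 0.0027 mol
V_NaOH = 0.0027 mol ÷ 0.152 M = 0.01776 L = 17.8 mL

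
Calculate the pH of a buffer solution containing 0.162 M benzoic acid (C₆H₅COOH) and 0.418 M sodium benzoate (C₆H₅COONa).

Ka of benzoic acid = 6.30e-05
pH = 4.61

pKa = -log(6.30e-05) = 4.20. pH = pKa + log([A⁻]/[HA]) = 4.20 + log(0.418/0.162)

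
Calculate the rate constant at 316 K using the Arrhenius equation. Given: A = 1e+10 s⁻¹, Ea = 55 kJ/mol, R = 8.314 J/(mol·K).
8.09e+00 s⁻¹

k = A·exp(-Ea/(R·T)) = 1e+10·exp(-55000/(8.314·316)) = 1e+10·exp(-20.9346) = 1e+10·8.0947e-10 = 8.09e+00 s⁻¹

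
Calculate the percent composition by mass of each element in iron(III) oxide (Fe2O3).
Fe: 69.94%, O: 30.06%

Molar mass of Fe2O3 = 159.7 g/mol
% Fe = (2 × 55.85) / 159.7 × 100% = 111.7 / 159.7 × 100% = 69.94%
% O = (3 × 16.0) / 159.7 × 100% = 48 / 159.7 × 100% = 30.06%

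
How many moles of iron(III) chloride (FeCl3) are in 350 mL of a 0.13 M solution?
Moles = Molarity × Volume (L)
Moles = 0.13 M × 0.35 L = 0.0455 mol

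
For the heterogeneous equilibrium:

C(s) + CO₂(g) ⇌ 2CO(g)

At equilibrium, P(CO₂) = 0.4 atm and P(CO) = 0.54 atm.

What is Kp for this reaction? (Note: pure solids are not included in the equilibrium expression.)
K_p = 0.729

Solid C is excluded.
Kp = P(CO)²/P(CO₂) = (0.54)²/0.4 = 0.2916/0.4 = 0.729.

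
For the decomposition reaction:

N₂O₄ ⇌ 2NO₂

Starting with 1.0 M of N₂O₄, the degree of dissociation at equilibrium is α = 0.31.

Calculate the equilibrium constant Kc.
K_c = 0.5571

x = α·[A]₀ = 0.31 × 1.0 = 0.31 M dissociated.
At eq: [N₂O₄] = 1.0 − 0.31 = 0.69 M; [NO₂] = 2x = 0.62 M.
Kc = [NO₂]²/[N₂O₄] = (0.62)²/0.69 = 0.5571.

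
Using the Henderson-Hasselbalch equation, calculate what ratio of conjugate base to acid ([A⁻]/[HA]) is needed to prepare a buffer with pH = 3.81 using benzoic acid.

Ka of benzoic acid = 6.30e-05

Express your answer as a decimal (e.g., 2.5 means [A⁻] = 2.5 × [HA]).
[A⁻]/[HA] = 0.407

pKa = −log(6.30e-05) = 4.2007. pH = pKa + log([A⁻]/[HA]). 3.81 = 4.2007 + log(ratio). log(ratio) = 3.81 − 4.2007 = -0.3907. ratio = 10^(-0.3907) = 0.407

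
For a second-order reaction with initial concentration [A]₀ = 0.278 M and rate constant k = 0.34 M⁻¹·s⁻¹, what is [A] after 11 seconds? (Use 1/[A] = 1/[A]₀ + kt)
0.1363 M

1/[A] = 1/[A]₀ + k·t = 1/0.278 + (0.34)·(11) = 3.5971 + 3.7400 = 7.3371
[A] = 1/7.3371 = 0.1363 M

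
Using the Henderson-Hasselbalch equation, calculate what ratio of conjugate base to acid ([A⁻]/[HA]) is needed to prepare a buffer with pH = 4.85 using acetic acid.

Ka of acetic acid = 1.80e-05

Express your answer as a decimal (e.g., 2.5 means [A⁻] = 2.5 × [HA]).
[A⁻]/[HA] = 1.274

pKa = −log(1.80e-05) = 4.7447. pH = pKa + log([A⁻]/[HA]). 4.85 = 4.7447 + log(ratio). log(ratio) = 4.85 − 4.7447 = 0.1053. ratio = 10^(0.1053) = 1.274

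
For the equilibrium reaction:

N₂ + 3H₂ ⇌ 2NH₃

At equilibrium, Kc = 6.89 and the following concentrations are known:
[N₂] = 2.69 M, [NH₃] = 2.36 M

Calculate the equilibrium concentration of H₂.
[H₂] = 0.6698 M

Kc = ([NH₃]^2) / ([N₂] × [H₂]^3) = 6.89
[H₂]^3 = (product terms)/(Kc · other reactant terms) = 5.5696 / (6.89 · 2.69) = 0.30051
[H₂] = (0.30051)^(1/3) = 0.6698 M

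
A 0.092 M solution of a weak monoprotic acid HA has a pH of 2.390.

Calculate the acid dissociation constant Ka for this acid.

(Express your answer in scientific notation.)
K_a = 1.89e-04

[H⁺] = 10^(−pH) = 10^(−2.390) = 4.074e-03 M. For HA ⇌ H⁺ + A⁻, Ka = x²/(C − x) = (4.074e-03)²/(0.092 − 4.074e-03) = 1.89e-04.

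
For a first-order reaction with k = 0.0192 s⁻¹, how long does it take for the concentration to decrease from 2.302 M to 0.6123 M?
68.97 s

From ln[A] = ln[A]₀ - k·t: t = ln([A]₀/[A])/k = ln(2.302/0.6123)/0.0192 = ln(3.7596)/0.0192 = 1.3243/0.0192 = 68.97 s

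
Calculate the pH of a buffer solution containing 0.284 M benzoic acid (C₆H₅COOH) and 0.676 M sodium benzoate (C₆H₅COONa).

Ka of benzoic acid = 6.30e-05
pH = 4.58

pKa = -log(6.30e-05) = 4.20. pH = pKa + log([A⁻]/[HA]) = 4.20 + log(0.676/0.284)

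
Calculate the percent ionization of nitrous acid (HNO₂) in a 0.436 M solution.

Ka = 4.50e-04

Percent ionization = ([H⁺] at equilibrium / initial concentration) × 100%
Percent ionization = 3.16%

Let x = [H⁺]. Ka = x²/(C - x) ⇒ x² + (4.50e-04)x - (4.50e-04)(0.436) = 0. x = 1.3784e-02. Percent = (1.3784e-02/0.436) × 100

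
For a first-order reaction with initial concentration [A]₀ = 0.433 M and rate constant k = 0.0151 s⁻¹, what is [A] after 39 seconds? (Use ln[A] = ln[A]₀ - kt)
0.2403 M

ln[A] = ln[A]₀ - k·t = ln(0.433) - (0.0151)·(39) = -0.8370 - 0.5889 = -1.4259
[A] = e^(-1.4259) = 0.2403 M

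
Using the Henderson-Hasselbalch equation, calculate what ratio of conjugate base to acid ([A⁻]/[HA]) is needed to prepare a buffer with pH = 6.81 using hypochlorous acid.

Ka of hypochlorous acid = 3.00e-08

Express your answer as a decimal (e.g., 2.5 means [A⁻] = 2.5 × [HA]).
[A⁻]/[HA] = 0.194

pKa = −log(3.00e-08) = 7.5229. pH = pKa + log([A⁻]/[HA]). 6.81 = 7.5229 + log(ratio). log(ratio) = 6.81 − 7.5229 = -0.7129. ratio = 10^(-0.7129) = 0.194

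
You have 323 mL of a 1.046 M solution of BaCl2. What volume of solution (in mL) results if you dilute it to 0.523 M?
Using M₁V₁ = M₂V₂:
1.046 × 323 = 0.523 × V₂
V₂ = (1.046 × 323) / 0.523 = 646 mL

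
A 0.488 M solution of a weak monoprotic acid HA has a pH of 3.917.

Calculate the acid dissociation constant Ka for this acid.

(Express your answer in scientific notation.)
K_a = 3.00e-08

[H⁺] = 10^(−pH) = 10^(−3.917) = 1.211e-04 M. For HA ⇌ H⁺ + A⁻, Ka = x²/(C − x) = (1.211e-04)²/(0.488 − 1.211e-04) = 3.00e-08.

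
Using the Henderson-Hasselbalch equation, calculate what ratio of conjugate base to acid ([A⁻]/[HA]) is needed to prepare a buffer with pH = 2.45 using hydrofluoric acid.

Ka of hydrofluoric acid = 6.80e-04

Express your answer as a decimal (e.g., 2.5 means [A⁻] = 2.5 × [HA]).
[A⁻]/[HA] = 0.192

pKa = −log(6.80e-04) = 3.1675. pH = pKa + log([A⁻]/[HA]). 2.45 = 3.1675 + log(ratio). log(ratio) = 2.45 − 3.1675 = -0.7175. ratio = 10^(-0.7175) = 0.192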